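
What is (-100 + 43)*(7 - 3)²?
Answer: -912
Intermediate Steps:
(-100 + 43)*(7 - 3)² = -57*4² = -57*16 = -912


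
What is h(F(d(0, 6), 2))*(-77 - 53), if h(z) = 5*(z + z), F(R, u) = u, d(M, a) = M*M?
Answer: -2600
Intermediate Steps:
d(M, a) = M²
h(z) = 10*z (h(z) = 5*(2*z) = 10*z)
h(F(d(0, 6), 2))*(-77 - 53) = (10*2)*(-77 - 53) = 20*(-130) = -2600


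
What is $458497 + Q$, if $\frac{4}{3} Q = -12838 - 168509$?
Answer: $\frac{1289947}{4} \approx 3.2249 \cdot 10^{5}$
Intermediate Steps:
$Q = - \frac{544041}{4}$ ($Q = \frac{3 \left(-12838 - 168509\right)}{4} = \frac{3}{4} \left(-181347\right) = - \frac{544041}{4} \approx -1.3601 \cdot 10^{5}$)
$458497 + Q = 458497 - \frac{544041}{4} = \frac{1289947}{4}$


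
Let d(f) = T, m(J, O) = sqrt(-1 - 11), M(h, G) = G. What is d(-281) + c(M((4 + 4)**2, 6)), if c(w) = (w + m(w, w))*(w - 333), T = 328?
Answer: -1634 - 654*I*sqrt(3) ≈ -1634.0 - 1132.8*I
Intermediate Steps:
m(J, O) = 2*I*sqrt(3) (m(J, O) = sqrt(-12) = 2*I*sqrt(3))
d(f) = 328
c(w) = (-333 + w)*(w + 2*I*sqrt(3)) (c(w) = (w + 2*I*sqrt(3))*(w - 333) = (w + 2*I*sqrt(3))*(-333 + w) = (-333 + w)*(w + 2*I*sqrt(3)))
d(-281) + c(M((4 + 4)**2, 6)) = 328 + (6**2 - 333*6 - 666*I*sqrt(3) + 2*I*6*sqrt(3)) = 328 + (36 - 1998 - 666*I*sqrt(3) + 12*I*sqrt(3)) = 328 + (-1962 - 654*I*sqrt(3)) = -1634 - 654*I*sqrt(3)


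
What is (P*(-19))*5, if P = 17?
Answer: -1615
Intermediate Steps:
(P*(-19))*5 = (17*(-19))*5 = -323*5 = -1615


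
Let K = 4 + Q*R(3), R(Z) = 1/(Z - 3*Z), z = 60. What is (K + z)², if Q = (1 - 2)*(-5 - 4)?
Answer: 15625/4 ≈ 3906.3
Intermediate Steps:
R(Z) = -1/(2*Z) (R(Z) = 1/(-2*Z) = -1/(2*Z))
Q = 9 (Q = -1*(-9) = 9)
K = 5/2 (K = 4 + 9*(-½/3) = 4 + 9*(-½*⅓) = 4 + 9*(-⅙) = 4 - 3/2 = 5/2 ≈ 2.5000)
(K + z)² = (5/2 + 60)² = (125/2)² = 15625/4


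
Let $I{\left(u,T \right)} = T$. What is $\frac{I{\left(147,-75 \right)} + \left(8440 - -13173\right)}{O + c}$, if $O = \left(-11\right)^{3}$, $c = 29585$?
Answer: $\frac{10769}{14127} \approx 0.7623$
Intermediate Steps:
$O = -1331$
$\frac{I{\left(147,-75 \right)} + \left(8440 - -13173\right)}{O + c} = \frac{-75 + \left(8440 - -13173\right)}{-1331 + 29585} = \frac{-75 + \left(8440 + 13173\right)}{28254} = \left(-75 + 21613\right) \frac{1}{28254} = 21538 \cdot \frac{1}{28254} = \frac{10769}{14127}$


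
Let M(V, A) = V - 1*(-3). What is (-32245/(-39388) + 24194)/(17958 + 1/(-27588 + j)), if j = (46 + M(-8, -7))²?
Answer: 2244454162629/1665890054740 ≈ 1.3473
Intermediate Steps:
M(V, A) = 3 + V (M(V, A) = V + 3 = 3 + V)
j = 1681 (j = (46 + (3 - 8))² = (46 - 5)² = 41² = 1681)
(-32245/(-39388) + 24194)/(17958 + 1/(-27588 + j)) = (-32245/(-39388) + 24194)/(17958 + 1/(-27588 + 1681)) = (-32245*(-1/39388) + 24194)/(17958 + 1/(-25907)) = (32245/39388 + 24194)/(17958 - 1/25907) = 952985517/(39388*(465237905/25907)) = (952985517/39388)*(25907/465237905) = 2244454162629/1665890054740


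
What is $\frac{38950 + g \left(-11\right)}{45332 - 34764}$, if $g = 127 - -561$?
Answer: $\frac{15691}{5284} \approx 2.9695$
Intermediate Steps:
$g = 688$ ($g = 127 + 561 = 688$)
$\frac{38950 + g \left(-11\right)}{45332 - 34764} = \frac{38950 + 688 \left(-11\right)}{45332 - 34764} = \frac{38950 - 7568}{10568} = 31382 \cdot \frac{1}{10568} = \frac{15691}{5284}$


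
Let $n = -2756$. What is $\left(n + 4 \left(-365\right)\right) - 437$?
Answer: $-4653$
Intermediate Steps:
$\left(n + 4 \left(-365\right)\right) - 437 = \left(-2756 + 4 \left(-365\right)\right) - 437 = \left(-2756 - 1460\right) - 437 = -4216 - 437 = -4653$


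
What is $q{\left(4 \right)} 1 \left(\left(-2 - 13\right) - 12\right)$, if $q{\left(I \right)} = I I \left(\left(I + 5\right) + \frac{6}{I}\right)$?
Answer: $-4536$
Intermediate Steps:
$q{\left(I \right)} = I^{2} \left(5 + I + \frac{6}{I}\right)$ ($q{\left(I \right)} = I^{2} \left(\left(5 + I\right) + \frac{6}{I}\right) = I^{2} \left(5 + I + \frac{6}{I}\right)$)
$q{\left(4 \right)} 1 \left(\left(-2 - 13\right) - 12\right) = 4 \left(6 + 4^{2} + 5 \cdot 4\right) 1 \left(\left(-2 - 13\right) - 12\right) = 4 \left(6 + 16 + 20\right) 1 \left(-15 - 12\right) = 4 \cdot 42 \cdot 1 \left(-27\right) = 168 \cdot 1 \left(-27\right) = 168 \left(-27\right) = -4536$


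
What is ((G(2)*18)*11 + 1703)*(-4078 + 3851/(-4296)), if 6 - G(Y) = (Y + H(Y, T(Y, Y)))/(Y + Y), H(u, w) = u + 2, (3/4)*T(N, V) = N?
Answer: -22727251883/2148 ≈ -1.0581e+7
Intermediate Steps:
T(N, V) = 4*N/3
H(u, w) = 2 + u
G(Y) = 6 - (2 + 2*Y)/(2*Y) (G(Y) = 6 - (Y + (2 + Y))/(Y + Y) = 6 - (2 + 2*Y)/(2*Y))
((G(2)*18)*11 + 1703)*(-4078 + 3851/(-4296)) = (((5 - 1/2)*18)*11 + 1703)*(-4078 + 3851/(-4296)) = (((5 - 1*½)*18)*11 + 1703)*(-4078 + 3851*(-1/4296)) = (((5 - ½)*18)*11 + 1703)*(-4078 - 3851/4296) = (((9/2)*18)*11 + 1703)*(-17522939/4296) = (81*11 + 1703)*(-17522939/4296) = (891 + 1703)*(-17522939/4296) = 2594*(-17522939/4296) = -22727251883/2148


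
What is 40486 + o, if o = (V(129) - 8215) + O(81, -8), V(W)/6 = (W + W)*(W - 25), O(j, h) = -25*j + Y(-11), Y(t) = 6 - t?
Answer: 191255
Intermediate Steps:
O(j, h) = 17 - 25*j (O(j, h) = -25*j + (6 - 1*(-11)) = -25*j + (6 + 11) = -25*j + 17 = 17 - 25*j)
V(W) = 12*W*(-25 + W) (V(W) = 6*((W + W)*(W - 25)) = 6*((2*W)*(-25 + W)) = 6*(2*W*(-25 + W)) = 12*W*(-25 + W))
o = 150769 (o = (12*129*(-25 + 129) - 8215) + (17 - 25*81) = (12*129*104 - 8215) + (17 - 2025) = (160992 - 8215) - 2008 = 152777 - 2008 = 150769)
40486 + o = 40486 + 150769 = 191255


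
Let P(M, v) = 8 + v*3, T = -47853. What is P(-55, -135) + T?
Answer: -48250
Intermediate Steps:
P(M, v) = 8 + 3*v
P(-55, -135) + T = (8 + 3*(-135)) - 47853 = (8 - 405) - 47853 = -397 - 47853 = -48250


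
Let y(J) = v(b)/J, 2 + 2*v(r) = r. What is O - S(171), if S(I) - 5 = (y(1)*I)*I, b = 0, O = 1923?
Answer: 31159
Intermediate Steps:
v(r) = -1 + r/2
y(J) = -1/J (y(J) = (-1 + (½)*0)/J = (-1 + 0)/J = -1/J)
S(I) = 5 - I² (S(I) = 5 + ((-1/1)*I)*I = 5 + ((-1*1)*I)*I = 5 + (-I)*I = 5 - I²)
O - S(171) = 1923 - (5 - 1*171²) = 1923 - (5 - 1*29241) = 1923 - (5 - 29241) = 1923 - 1*(-29236) = 1923 + 29236 = 31159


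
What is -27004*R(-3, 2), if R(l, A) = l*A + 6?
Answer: 0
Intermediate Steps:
R(l, A) = 6 + A*l (R(l, A) = A*l + 6 = 6 + A*l)
-27004*R(-3, 2) = -27004*(6 + 2*(-3)) = -27004*(6 - 6) = -27004*0 = 0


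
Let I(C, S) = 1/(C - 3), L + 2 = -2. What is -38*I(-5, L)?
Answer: 19/4 ≈ 4.7500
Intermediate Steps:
L = -4 (L = -2 - 2 = -4)
I(C, S) = 1/(-3 + C)
-38*I(-5, L) = -38/(-3 - 5) = -38/(-8) = -38*(-1/8) = 19/4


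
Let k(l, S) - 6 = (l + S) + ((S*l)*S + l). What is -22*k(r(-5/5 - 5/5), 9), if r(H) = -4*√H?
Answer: -330 + 7304*I*√2 ≈ -330.0 + 10329.0*I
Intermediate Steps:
k(l, S) = 6 + S + 2*l + l*S² (k(l, S) = 6 + ((l + S) + ((S*l)*S + l)) = 6 + ((S + l) + (l*S² + l)) = 6 + ((S + l) + (l + l*S²)) = 6 + (S + 2*l + l*S²) = 6 + S + 2*l + l*S²)
-22*k(r(-5/5 - 5/5), 9) = -22*(6 + 9 + 2*(-4*√(-5/5 - 5/5)) - 4*√(-5/5 - 5/5)*9²) = -22*(6 + 9 + 2*(-4*√(-5*⅕ - 5*⅕)) - 4*√(-5*⅕ - 5*⅕)*81) = -22*(6 + 9 + 2*(-4*√(-1 - 1)) - 4*√(-1 - 1)*81) = -22*(6 + 9 + 2*(-4*I*√2) - 4*I*√2*81) = -22*(6 + 9 - 8*I*√2 - 324*I*√2) = -22*(15 - 332*I*√2) = -330 + 7304*I*√2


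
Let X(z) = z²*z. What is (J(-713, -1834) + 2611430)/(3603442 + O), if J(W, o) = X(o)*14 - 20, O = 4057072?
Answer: -43180026223/3830257 ≈ -11273.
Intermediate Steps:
X(z) = z³
J(W, o) = -20 + 14*o³ (J(W, o) = o³*14 - 20 = 14*o³ - 20 = -20 + 14*o³)
(J(-713, -1834) + 2611430)/(3603442 + O) = ((-20 + 14*(-1834)³) + 2611430)/(3603442 + 4057072) = ((-20 + 14*(-6168761704)) + 2611430)/7660514 = ((-20 - 86362663856) + 2611430)*(1/7660514) = (-86362663876 + 2611430)*(1/7660514) = -86360052446*1/7660514 = -43180026223/3830257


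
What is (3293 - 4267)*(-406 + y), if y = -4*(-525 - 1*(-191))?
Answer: -905820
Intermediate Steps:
y = 1336 (y = -4*(-525 + 191) = -4*(-334) = 1336)
(3293 - 4267)*(-406 + y) = (3293 - 4267)*(-406 + 1336) = -974*930 = -905820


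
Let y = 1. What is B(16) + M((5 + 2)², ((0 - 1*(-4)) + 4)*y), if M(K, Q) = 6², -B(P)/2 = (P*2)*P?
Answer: -988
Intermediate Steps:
B(P) = -4*P² (B(P) = -2*P*2*P = -2*2*P*P = -4*P²)
M(K, Q) = 36
B(16) + M((5 + 2)², ((0 - 1*(-4)) + 4)*y) = -4*16² + 36 = -4*256 + 36 = -1024 + 36 = -988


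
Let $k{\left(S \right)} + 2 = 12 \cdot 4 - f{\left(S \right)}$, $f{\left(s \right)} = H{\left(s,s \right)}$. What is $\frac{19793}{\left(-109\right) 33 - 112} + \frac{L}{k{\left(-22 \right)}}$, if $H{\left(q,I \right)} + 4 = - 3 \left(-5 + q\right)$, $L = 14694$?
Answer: $- \frac{1777859}{3709} \approx -479.34$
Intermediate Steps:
$H{\left(q,I \right)} = 11 - 3 q$ ($H{\left(q,I \right)} = -4 - 3 \left(-5 + q\right) = -4 - \left(-15 + 3 q\right) = 11 - 3 q$)
$f{\left(s \right)} = 11 - 3 s$
$k{\left(S \right)} = 35 + 3 S$ ($k{\left(S \right)} = -2 + \left(12 \cdot 4 - \left(11 - 3 S\right)\right) = -2 + \left(48 + \left(-11 + 3 S\right)\right) = -2 + \left(37 + 3 S\right) = 35 + 3 S$)
$\frac{19793}{\left(-109\right) 33 - 112} + \frac{L}{k{\left(-22 \right)}} = \frac{19793}{\left(-109\right) 33 - 112} + \frac{14694}{35 + 3 \left(-22\right)} = \frac{19793}{-3597 - 112} + \frac{14694}{35 - 66} = \frac{19793}{-3709} + \frac{14694}{-31} = 19793 \left(- \frac{1}{3709}\right) + 14694 \left(- \frac{1}{31}\right) = - \frac{19793}{3709} - 474 = - \frac{1777859}{3709}$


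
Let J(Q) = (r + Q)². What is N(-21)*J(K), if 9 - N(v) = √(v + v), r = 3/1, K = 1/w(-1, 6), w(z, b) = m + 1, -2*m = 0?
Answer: 144 - 16*I*√42 ≈ 144.0 - 103.69*I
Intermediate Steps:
m = 0 (m = -½*0 = 0)
w(z, b) = 1 (w(z, b) = 0 + 1 = 1)
K = 1 (K = 1/1 = 1)
r = 3 (r = 3*1 = 3)
N(v) = 9 - √2*√v (N(v) = 9 - √(v + v) = 9 - √(2*v) = 9 - √2*√v)
J(Q) = (3 + Q)²
N(-21)*J(K) = (9 - √2*√(-21))*(3 + 1)² = (9 - √2*I*√21)*4² = (9 - I*√42)*16 = 144 - 16*I*√42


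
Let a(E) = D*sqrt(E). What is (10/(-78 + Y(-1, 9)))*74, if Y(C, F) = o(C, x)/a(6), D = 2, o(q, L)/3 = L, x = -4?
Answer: -9620/1013 + 370*sqrt(6)/3039 ≈ -9.1983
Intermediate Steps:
o(q, L) = 3*L
a(E) = 2*sqrt(E)
Y(C, F) = -sqrt(6) (Y(C, F) = (3*(-4))/((2*sqrt(6))) = -sqrt(6))
(10/(-78 + Y(-1, 9)))*74 = (10/(-78 - sqrt(6)))*74 = 740/(-78 - sqrt(6))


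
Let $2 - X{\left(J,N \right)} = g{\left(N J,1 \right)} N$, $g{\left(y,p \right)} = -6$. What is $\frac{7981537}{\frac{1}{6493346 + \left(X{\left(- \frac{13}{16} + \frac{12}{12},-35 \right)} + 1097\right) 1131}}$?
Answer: $59851989563285$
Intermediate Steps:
$X{\left(J,N \right)} = 2 + 6 N$ ($X{\left(J,N \right)} = 2 - - 6 N = 2 + 6 N$)
$\frac{7981537}{\frac{1}{6493346 + \left(X{\left(- \frac{13}{16} + \frac{12}{12},-35 \right)} + 1097\right) 1131}} = \frac{7981537}{\frac{1}{6493346 + \left(\left(2 + 6 \left(-35\right)\right) + 1097\right) 1131}} = \frac{7981537}{\frac{1}{6493346 + \left(\left(2 - 210\right) + 1097\right) 1131}} = \frac{7981537}{\frac{1}{6493346 + \left(-208 + 1097\right) 1131}} = \frac{7981537}{\frac{1}{6493346 + 889 \cdot 1131}} = \frac{7981537}{\frac{1}{6493346 + 1005459}} = \frac{7981537}{\frac{1}{7498805}} = 7981537 \frac{1}{\frac{1}{7498805}} = 7981537 \cdot 7498805 = 59851989563285$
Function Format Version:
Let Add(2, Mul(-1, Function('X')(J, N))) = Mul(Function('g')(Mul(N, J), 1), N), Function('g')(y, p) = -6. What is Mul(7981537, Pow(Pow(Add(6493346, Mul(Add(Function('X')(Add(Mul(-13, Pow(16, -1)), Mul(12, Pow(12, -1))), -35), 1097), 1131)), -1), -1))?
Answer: 59851989563285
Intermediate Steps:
Function('X')(J, N) = Add(2, Mul(6, N)) (Function('X')(J, N) = Add(2, Mul(-1, Mul(-6, N))) = Add(2, Mul(6, N)))
Mul(7981537, Pow(Pow(Add(6493346, Mul(Add(Function('X')(Add(Mul(-13, Pow(16, -1)), Mul(12, Pow(12, -1))), -35), 1097), 1131)), -1), -1)) = Mul(7981537, Pow(Pow(Add(6493346, Mul(Add(Add(2, Mul(6, -35)), 1097), 1131)), -1), -1)) = Mul(7981537, Pow(Pow(Add(6493346, Mul(Add(Add(2, -210), 1097), 1131)), -1), -1)) = Mul(7981537, Pow(Pow(Add(6493346, Mul(Add(-208, 1097), 1131)), -1), -1)) = Mul(7981537, Pow(Pow(Add(6493346, Mul(889, 1131)), -1), -1)) = Mul(7981537, Pow(Pow(Add(6493346, 1005459), -1), -1)) = Mul(7981537, Pow(Pow(7498805, -1), -1)) = Mul(7981537, Pow(Rational(1, 7498805), -1)) = Mul(7981537, 7498805) = 59851989563285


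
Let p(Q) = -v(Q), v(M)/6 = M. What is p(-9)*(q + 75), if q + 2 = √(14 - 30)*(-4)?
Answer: 3942 - 864*I ≈ 3942.0 - 864.0*I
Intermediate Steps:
v(M) = 6*M
p(Q) = -6*Q
q = -2 - 16*I (q = -2 + √(14 - 30)*(-4) = -2 + √(-16)*(-4) = -2 + (4*I)*(-4) = -2 - 16*I ≈ -2.0 - 16.0*I)
p(-9)*(q + 75) = (-6*(-9))*((-2 - 16*I) + 75) = 54*(73 - 16*I) = 3942 - 864*I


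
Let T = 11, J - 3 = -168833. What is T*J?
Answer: -1857130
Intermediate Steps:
J = -168830 (J = 3 - 168833 = -168830)
T*J = 11*(-168830) = -1857130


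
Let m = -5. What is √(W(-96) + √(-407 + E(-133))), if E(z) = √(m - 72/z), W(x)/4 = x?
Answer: √(-6792576 + 133*√133*√(-54131 + I*√78869))/133 ≈ 0.51462 + 19.601*I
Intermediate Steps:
W(x) = 4*x
E(z) = √(-5 - 72/z)
√(W(-96) + √(-407 + E(-133))) = √(4*(-96) + √(-407 + √(-5 - 72/(-133)))) = √(-384 + √(-407 + √(-5 - 72*(-1/133)))) = √(-384 + √(-407 + √(-5 + 72/133))) = √(-384 + √(-407 + √(-593/133))) = √(-384 + √(-407 + I*√78869/133))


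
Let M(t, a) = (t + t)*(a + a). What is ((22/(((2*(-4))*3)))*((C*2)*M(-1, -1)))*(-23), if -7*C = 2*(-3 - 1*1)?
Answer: 4048/21 ≈ 192.76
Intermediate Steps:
C = 8/7 (C = -2*(-3 - 1*1)/7 = -2*(-3 - 1)/7 = -2*(-4)/7 = -⅐*(-8) = 8/7 ≈ 1.1429)
M(t, a) = 4*a*t (M(t, a) = (2*t)*(2*a) = 4*a*t)
((22/(((2*(-4))*3)))*((C*2)*M(-1, -1)))*(-23) = ((22/(((2*(-4))*3)))*(((8/7)*2)*(4*(-1)*(-1))))*(-23) = ((22/((-8*3)))*((16/7)*4))*(-23) = ((22/(-24))*(64/7))*(-23) = ((22*(-1/24))*(64/7))*(-23) = -11/12*64/7*(-23) = -176/21*(-23) = 4048/21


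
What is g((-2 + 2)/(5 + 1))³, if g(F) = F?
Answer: 0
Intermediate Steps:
g((-2 + 2)/(5 + 1))³ = ((-2 + 2)/(5 + 1))³ = (0/6)³ = (0*(⅙))³ = 0³ = 0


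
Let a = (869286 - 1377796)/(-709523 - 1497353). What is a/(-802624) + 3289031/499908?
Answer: 728229108552880033/110685357810109824 ≈ 6.5793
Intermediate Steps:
a = 254255/1103438 (a = -508510/(-2206876) = -508510*(-1/2206876) = 254255/1103438 ≈ 0.23042)
a/(-802624) + 3289031/499908 = (254255/1103438)/(-802624) + 3289031/499908 = (254255/1103438)*(-1/802624) + 3289031*(1/499908) = -254255/885645821312 + 3289031/499908 = 728229108552880033/110685357810109824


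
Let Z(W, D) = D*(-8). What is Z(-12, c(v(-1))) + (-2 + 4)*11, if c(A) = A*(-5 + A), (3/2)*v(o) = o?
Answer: -74/9 ≈ -8.2222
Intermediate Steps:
v(o) = 2*o/3
Z(W, D) = -8*D
Z(-12, c(v(-1))) + (-2 + 4)*11 = -8*(⅔)*(-1)*(-5 + (⅔)*(-1)) + (-2 + 4)*11 = -(-16)*(-5 - ⅔)/3 + 2*11 = -(-16)*(-17)/(3*3) + 22 = -8*34/9 + 22 = -272/9 + 22 = -74/9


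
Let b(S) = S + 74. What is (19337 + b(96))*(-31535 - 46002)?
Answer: -1512514259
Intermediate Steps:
b(S) = 74 + S
(19337 + b(96))*(-31535 - 46002) = (19337 + (74 + 96))*(-31535 - 46002) = (19337 + 170)*(-77537) = 19507*(-77537) = -1512514259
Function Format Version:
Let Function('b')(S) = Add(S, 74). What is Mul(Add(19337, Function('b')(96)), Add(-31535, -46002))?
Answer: -1512514259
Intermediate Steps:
Function('b')(S) = Add(74, S)
Mul(Add(19337, Function('b')(96)), Add(-31535, -46002)) = Mul(Add(19337, Add(74, 96)), Add(-31535, -46002)) = Mul(Add(19337, 170), -77537) = Mul(19507, -77537) = -1512514259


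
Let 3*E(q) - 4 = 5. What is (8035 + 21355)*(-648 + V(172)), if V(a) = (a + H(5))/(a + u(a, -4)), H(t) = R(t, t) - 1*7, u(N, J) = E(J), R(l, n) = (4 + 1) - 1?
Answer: -665571818/35 ≈ -1.9016e+7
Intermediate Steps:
E(q) = 3 (E(q) = 4/3 + (⅓)*5 = 4/3 + 5/3 = 3)
R(l, n) = 4 (R(l, n) = 5 - 1 = 4)
u(N, J) = 3
H(t) = -3 (H(t) = 4 - 1*7 = 4 - 7 = -3)
V(a) = (-3 + a)/(3 + a) (V(a) = (a - 3)/(a + 3) = (-3 + a)/(3 + a))
(8035 + 21355)*(-648 + V(172)) = (8035 + 21355)*(-648 + (-3 + 172)/(3 + 172)) = 29390*(-648 + 169/175) = 29390*(-113231/175) = -665571818/35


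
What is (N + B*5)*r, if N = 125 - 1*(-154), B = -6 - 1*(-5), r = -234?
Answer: -64116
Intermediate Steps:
B = -1 (B = -6 + 5 = -1)
N = 279 (N = 125 + 154 = 279)
(N + B*5)*r = (279 - 1*5)*(-234) = (279 - 5)*(-234) = 274*(-234) = -64116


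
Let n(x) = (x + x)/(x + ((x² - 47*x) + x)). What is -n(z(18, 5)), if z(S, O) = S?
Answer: 2/27 ≈ 0.074074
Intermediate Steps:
n(x) = 2*x/(x² - 45*x) (n(x) = (2*x)/(x + (x² - 46*x)) = (2*x)/(x² - 45*x) = 2*x/(x² - 45*x))
-n(z(18, 5)) = -2/(-45 + 18) = -2/(-27) = -2*(-1)/27 = -1*(-2/27) = 2/27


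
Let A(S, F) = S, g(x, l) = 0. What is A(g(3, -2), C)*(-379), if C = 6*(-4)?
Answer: 0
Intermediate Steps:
C = -24
A(g(3, -2), C)*(-379) = 0*(-379) = 0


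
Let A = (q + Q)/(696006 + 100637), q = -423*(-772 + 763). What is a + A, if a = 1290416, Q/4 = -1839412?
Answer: 1027993519647/796643 ≈ 1.2904e+6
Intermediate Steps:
Q = -7357648 (Q = 4*(-1839412) = -7357648)
q = 3807 (q = -423*(-9) = 3807)
A = -7353841/796643 (A = (3807 - 7357648)/(696006 + 100637) = -7353841/796643 ≈ -9.2310)
a + A = 1290416 - 7353841/796643 = 1027993519647/796643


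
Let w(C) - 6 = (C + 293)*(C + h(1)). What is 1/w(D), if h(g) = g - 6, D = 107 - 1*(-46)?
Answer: 1/66014 ≈ 1.5148e-5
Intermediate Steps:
D = 153 (D = 107 + 46 = 153)
h(g) = -6 + g
w(C) = 6 + (-5 + C)*(293 + C) (w(C) = 6 + (C + 293)*(C + (-6 + 1)) = 6 + (293 + C)*(C - 5) = 6 + (293 + C)*(-5 + C) = 6 + (-5 + C)*(293 + C))
1/w(D) = 1/(-1459 + 153² + 288*153) = 1/(-1459 + 23409 + 44064) = 1/66014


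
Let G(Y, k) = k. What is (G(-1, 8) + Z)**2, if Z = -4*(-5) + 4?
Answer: 1024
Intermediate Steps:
Z = 24 (Z = 20 + 4 = 24)
(G(-1, 8) + Z)**2 = (8 + 24)**2 = 32**2 = 1024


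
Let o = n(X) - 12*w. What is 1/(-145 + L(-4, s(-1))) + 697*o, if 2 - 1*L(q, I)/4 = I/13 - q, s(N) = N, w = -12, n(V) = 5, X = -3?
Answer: 206148192/1985 ≈ 1.0385e+5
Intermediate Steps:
o = 149 (o = 5 - 12*(-12) = 5 + 144 = 149)
L(q, I) = 8 + 4*q - 4*I/13 (L(q, I) = 8 - 4*(I/13 - q) = 8 - 4*(-q + I/13) = 8 + (4*q - 4*I/13) = 8 + 4*q - 4*I/13)
1/(-145 + L(-4, s(-1))) + 697*o = 1/(-145 + (8 + 4*(-4) - 4/13*(-1))) + 697*149 = 1/(-145 + (8 - 16 + 4/13)) + 103853 = 1/(-145 - 100/13) + 103853 = 1/(-1985/13) + 103853 = -13/1985 + 103853 = 206148192/1985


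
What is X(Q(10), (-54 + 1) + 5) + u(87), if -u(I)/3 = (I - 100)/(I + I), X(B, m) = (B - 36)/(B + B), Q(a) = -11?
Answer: 753/319 ≈ 2.3605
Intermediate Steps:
X(B, m) = (-36 + B)/(2*B) (X(B, m) = (-36 + B)/((2*B)) = (-36 + B)*(1/(2*B)) = (-36 + B)/(2*B))
u(I) = -3*(-100 + I)/(2*I) (u(I) = -3*(I - 100)/(I + I) = -3*(-100 + I)/(2*I))
X(Q(10), (-54 + 1) + 5) + u(87) = (½)*(-36 - 11)/(-11) + (-3/2 + 150/87) = (½)*(-1/11)*(-47) + (-3/2 + 150*(1/87)) = 47/22 + (-3/2 + 50/29) = 47/22 + 13/58 = 753/319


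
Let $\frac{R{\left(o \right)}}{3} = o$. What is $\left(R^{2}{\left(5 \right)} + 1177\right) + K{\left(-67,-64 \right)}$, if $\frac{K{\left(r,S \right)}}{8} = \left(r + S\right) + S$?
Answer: $-158$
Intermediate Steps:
$K{\left(r,S \right)} = 8 r + 16 S$ ($K{\left(r,S \right)} = 8 \left(\left(r + S\right) + S\right) = 8 \left(\left(S + r\right) + S\right) = 8 \left(r + 2 S\right) = 8 r + 16 S$)
$R{\left(o \right)} = 3 o$
$\left(R^{2}{\left(5 \right)} + 1177\right) + K{\left(-67,-64 \right)} = \left(\left(3 \cdot 5\right)^{2} + 1177\right) + \left(8 \left(-67\right) + 16 \left(-64\right)\right) = \left(15^{2} + 1177\right) - 1560 = \left(225 + 1177\right) - 1560 = 1402 - 1560 = -158$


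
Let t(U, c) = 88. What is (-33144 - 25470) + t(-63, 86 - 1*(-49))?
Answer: -58526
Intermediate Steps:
(-33144 - 25470) + t(-63, 86 - 1*(-49)) = (-33144 - 25470) + 88 = -58614 + 88 = -58526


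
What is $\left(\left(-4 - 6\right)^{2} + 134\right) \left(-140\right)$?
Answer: $-32760$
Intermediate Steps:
$\left(\left(-4 - 6\right)^{2} + 134\right) \left(-140\right) = \left(\left(-10\right)^{2} + 134\right) \left(-140\right) = \left(100 + 134\right) \left(-140\right) = 234 \left(-140\right) = -32760$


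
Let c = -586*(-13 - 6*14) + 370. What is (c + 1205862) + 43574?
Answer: 1306648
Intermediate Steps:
c = 57212 (c = -586*(-13 - 84) + 370 = -586*(-97) + 370 = 56842 + 370 = 57212)
(c + 1205862) + 43574 = (57212 + 1205862) + 43574 = 1263074 + 43574 = 1306648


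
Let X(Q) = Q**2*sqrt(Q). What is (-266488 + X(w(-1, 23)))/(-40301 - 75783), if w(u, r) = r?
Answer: 66622/29021 - 529*sqrt(23)/116084 ≈ 2.2738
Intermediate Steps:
X(Q) = Q**(5/2)
(-266488 + X(w(-1, 23)))/(-40301 - 75783) = (-266488 + 23**(5/2))/(-40301 - 75783) = (-266488 + 529*sqrt(23))/(-116084) = (-266488 + 529*sqrt(23))*(-1/116084) = 66622/29021 - 529*sqrt(23)/116084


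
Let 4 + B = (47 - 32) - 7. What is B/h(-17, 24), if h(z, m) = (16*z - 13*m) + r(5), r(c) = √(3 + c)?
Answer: -292/42631 - √2/42631 ≈ -0.0068827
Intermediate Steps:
B = 4 (B = -4 + ((47 - 32) - 7) = -4 + (15 - 7) = -4 + 8 = 4)
h(z, m) = -13*m + 2*√2 + 16*z (h(z, m) = (16*z - 13*m) + √(3 + 5) = (-13*m + 16*z) + √8 = (-13*m + 16*z) + 2*√2 = -13*m + 2*√2 + 16*z)
B/h(-17, 24) = 4/(-13*24 + 2*√2 + 16*(-17)) = 4/(-312 + 2*√2 - 272) = 4/(-584 + 2*√2)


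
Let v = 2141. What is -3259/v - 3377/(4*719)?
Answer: -16603041/6157516 ≈ -2.6964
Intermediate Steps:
-3259/v - 3377/(4*719) = -3259/2141 - 3377/(4*719) = -3259*1/2141 - 3377/2876 = -3259/2141 - 3377*1/2876 = -3259/2141 - 3377/2876 = -16603041/6157516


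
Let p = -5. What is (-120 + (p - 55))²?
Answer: 32400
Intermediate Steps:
(-120 + (p - 55))² = (-120 + (-5 - 55))² = (-120 - 60)² = (-180)² = 32400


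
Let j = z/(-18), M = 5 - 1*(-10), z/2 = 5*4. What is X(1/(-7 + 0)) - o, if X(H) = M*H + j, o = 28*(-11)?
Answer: 19129/63 ≈ 303.63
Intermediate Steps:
o = -308
z = 40 (z = 2*(5*4) = 2*20 = 40)
M = 15 (M = 5 + 10 = 15)
j = -20/9 (j = 40/(-18) = 40*(-1/18) = -20/9 ≈ -2.2222)
X(H) = -20/9 + 15*H (X(H) = 15*H - 20/9 = -20/9 + 15*H)
X(1/(-7 + 0)) - o = (-20/9 + 15/(-7 + 0)) - 1*(-308) = (-20/9 + 15/(-7)) + 308 = (-20/9 + 15*(-⅐)) + 308 = (-20/9 - 15/7) + 308 = -275/63 + 308 = 19129/63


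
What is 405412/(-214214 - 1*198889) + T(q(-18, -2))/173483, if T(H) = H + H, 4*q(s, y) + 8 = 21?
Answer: -140658809653/143332695498 ≈ -0.98135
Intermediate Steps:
q(s, y) = 13/4 (q(s, y) = -2 + (¼)*21 = -2 + 21/4 = 13/4)
T(H) = 2*H
405412/(-214214 - 1*198889) + T(q(-18, -2))/173483 = 405412/(-214214 - 1*198889) + (2*(13/4))/173483 = 405412/(-214214 - 198889) + (13/2)*(1/173483) = 405412/(-413103) + 13/346966 = 405412*(-1/413103) + 13/346966 = -405412/413103 + 13/346966 = -140658809653/143332695498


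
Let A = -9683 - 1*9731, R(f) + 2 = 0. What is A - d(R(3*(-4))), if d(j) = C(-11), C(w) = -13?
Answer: -19401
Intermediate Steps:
R(f) = -2 (R(f) = -2 + 0 = -2)
d(j) = -13
A = -19414 (A = -9683 - 9731 = -19414)
A - d(R(3*(-4))) = -19414 - 1*(-13) = -19414 + 13 = -19401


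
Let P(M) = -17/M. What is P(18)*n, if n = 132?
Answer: -374/3 ≈ -124.67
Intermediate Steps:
P(18)*n = -17/18*132 = -374/3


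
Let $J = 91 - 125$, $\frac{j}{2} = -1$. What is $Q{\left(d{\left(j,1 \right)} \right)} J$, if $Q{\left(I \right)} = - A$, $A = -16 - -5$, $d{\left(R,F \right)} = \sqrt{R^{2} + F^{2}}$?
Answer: $-374$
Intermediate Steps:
$j = -2$ ($j = 2 \left(-1\right) = -2$)
$d{\left(R,F \right)} = \sqrt{F^{2} + R^{2}}$
$A = -11$ ($A = -16 + 5 = -11$)
$Q{\left(I \right)} = 11$ ($Q{\left(I \right)} = \left(-1\right) \left(-11\right) = 11$)
$J = -34$
$Q{\left(d{\left(j,1 \right)} \right)} J = 11 \left(-34\right) = -374$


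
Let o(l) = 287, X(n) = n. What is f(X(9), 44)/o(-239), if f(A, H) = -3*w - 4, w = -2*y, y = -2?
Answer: -16/287 ≈ -0.055749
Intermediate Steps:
w = 4 (w = -2*(-2) = 4)
f(A, H) = -16 (f(A, H) = -3*4 - 4 = -12 - 4 = -16)
f(X(9), 44)/o(-239) = -16/287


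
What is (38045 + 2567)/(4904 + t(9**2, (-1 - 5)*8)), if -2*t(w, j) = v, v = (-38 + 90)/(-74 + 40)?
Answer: 690404/83381 ≈ 8.2801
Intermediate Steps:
v = -26/17 (v = 52/(-34) = 52*(-1/34) = -26/17 ≈ -1.5294)
t(w, j) = 13/17 (t(w, j) = -1/2*(-26/17) = 13/17)
(38045 + 2567)/(4904 + t(9**2, (-1 - 5)*8)) = (38045 + 2567)/(4904 + 13/17) = 40612/(83381/17) = 40612*(17/83381) = 690404/83381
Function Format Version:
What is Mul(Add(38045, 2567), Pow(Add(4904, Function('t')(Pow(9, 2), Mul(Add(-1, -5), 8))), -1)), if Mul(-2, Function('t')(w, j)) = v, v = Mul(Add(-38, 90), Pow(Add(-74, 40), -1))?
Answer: Rational(690404, 83381) ≈ 8.2801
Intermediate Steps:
v = Rational(-26, 17) (v = Mul(52, Pow(-34, -1)) = Mul(52, Rational(-1, 34)) = Rational(-26, 17) ≈ -1.5294)
Function('t')(w, j) = Rational(13, 17) (Function('t')(w, j) = Mul(Rational(-1, 2), Rational(-26, 17)) = Rational(13, 17))
Mul(Add(38045, 2567), Pow(Add(4904, Function('t')(Pow(9, 2), Mul(Add(-1, -5), 8))), -1)) = Mul(Add(38045, 2567), Pow(Add(4904, Rational(13, 17)), -1)) = Mul(40612, Pow(Rational(83381, 17), -1)) = Mul(40612, Rational(17, 83381)) = Rational(690404, 83381)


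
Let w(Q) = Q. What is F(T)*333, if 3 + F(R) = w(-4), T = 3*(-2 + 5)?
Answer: -2331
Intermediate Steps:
T = 9 (T = 3*3 = 9)
F(R) = -7 (F(R) = -3 - 4 = -7)
F(T)*333 = -7*333 = -2331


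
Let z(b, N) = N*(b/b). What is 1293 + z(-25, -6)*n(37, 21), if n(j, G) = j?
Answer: 1071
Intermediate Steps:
z(b, N) = N (z(b, N) = N*1 = N)
1293 + z(-25, -6)*n(37, 21) = 1293 - 6*37 = 1293 - 222 = 1071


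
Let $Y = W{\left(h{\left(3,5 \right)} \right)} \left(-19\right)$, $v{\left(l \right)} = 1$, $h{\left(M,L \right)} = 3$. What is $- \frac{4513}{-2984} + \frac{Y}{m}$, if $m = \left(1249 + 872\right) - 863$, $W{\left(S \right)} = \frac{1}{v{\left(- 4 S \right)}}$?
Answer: $\frac{2810329}{1876936} \approx 1.4973$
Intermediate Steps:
$W{\left(S \right)} = 1$ ($W{\left(S \right)} = 1^{-1} = 1$)
$m = 1258$ ($m = 2121 - 863 = 1258$)
$Y = -19$ ($Y = 1 \left(-19\right) = -19$)
$- \frac{4513}{-2984} + \frac{Y}{m} = - \frac{4513}{-2984} - \frac{19}{1258} = \left(-4513\right) \left(- \frac{1}{2984}\right) - \frac{19}{1258} = \frac{4513}{2984} - \frac{19}{1258} = \frac{2810329}{1876936}$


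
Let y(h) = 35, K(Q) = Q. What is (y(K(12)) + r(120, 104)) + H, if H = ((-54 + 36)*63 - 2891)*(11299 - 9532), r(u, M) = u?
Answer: -7112020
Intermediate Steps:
H = -7112175 (H = (-18*63 - 2891)*1767 = (-1134 - 2891)*1767 = -4025*1767 = -7112175)
(y(K(12)) + r(120, 104)) + H = (35 + 120) - 7112175 = 155 - 7112175 = -7112020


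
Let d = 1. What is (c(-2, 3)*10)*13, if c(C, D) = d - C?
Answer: 390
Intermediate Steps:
c(C, D) = 1 - C
(c(-2, 3)*10)*13 = ((1 - 1*(-2))*10)*13 = ((1 + 2)*10)*13 = (3*10)*13 = 30*13 = 390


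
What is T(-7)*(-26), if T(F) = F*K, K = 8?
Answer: 1456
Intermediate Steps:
T(F) = 8*F (T(F) = F*8 = 8*F)
T(-7)*(-26) = (8*(-7))*(-26) = -56*(-26) = 1456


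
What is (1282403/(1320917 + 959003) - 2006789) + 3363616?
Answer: 3093458296243/2279920 ≈ 1.3568e+6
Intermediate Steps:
(1282403/(1320917 + 959003) - 2006789) + 3363616 = (1282403/2279920 - 2006789) + 3363616 = -4575317094477/2279920 + 3363616 = 3093458296243/2279920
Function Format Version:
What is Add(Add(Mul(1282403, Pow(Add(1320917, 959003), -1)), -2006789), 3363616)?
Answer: Rational(3093458296243, 2279920) ≈ 1.3568e+6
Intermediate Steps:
Add(Add(Mul(1282403, Pow(Add(1320917, 959003), -1)), -2006789), 3363616) = Add(Add(Mul(1282403, Pow(2279920, -1)), -2006789), 3363616) = Add(Add(Mul(1282403, Rational(1, 2279920)), -2006789), 3363616) = Add(Add(Rational(1282403, 2279920), -2006789), 3363616) = Add(Rational(-4575317094477, 2279920), 3363616) = Rational(3093458296243, 2279920)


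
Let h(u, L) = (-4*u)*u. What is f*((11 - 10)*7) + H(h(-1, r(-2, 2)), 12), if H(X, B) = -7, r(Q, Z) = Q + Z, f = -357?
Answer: -2506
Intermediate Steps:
h(u, L) = -4*u**2
f*((11 - 10)*7) + H(h(-1, r(-2, 2)), 12) = -357*(11 - 10)*7 - 7 = -357*7 - 7 = -2499 - 7 = -2506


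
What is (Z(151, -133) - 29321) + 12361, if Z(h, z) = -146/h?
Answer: -2561106/151 ≈ -16961.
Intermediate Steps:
(Z(151, -133) - 29321) + 12361 = (-146/151 - 29321) + 12361 = -4427617/151 + 12361 = -2561106/151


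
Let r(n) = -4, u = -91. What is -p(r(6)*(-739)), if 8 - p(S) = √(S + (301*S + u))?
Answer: -8 + √892621 ≈ 936.79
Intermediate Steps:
p(S) = 8 - √(-91 + 302*S) (p(S) = 8 - √(S + (301*S - 91)) = 8 - √(S + (-91 + 301*S)) = 8 - √(-91 + 302*S))
-p(r(6)*(-739)) = -(8 - √(-91 + 302*(-4*(-739)))) = -(8 - √(-91 + 302*2956)) = -(8 - √(-91 + 892712)) = -(8 - √892621) = -8 + √892621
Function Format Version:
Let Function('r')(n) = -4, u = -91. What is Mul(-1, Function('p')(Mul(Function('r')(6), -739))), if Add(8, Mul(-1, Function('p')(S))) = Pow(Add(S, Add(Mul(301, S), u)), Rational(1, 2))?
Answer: Add(-8, Pow(892621, Rational(1, 2))) ≈ 936.79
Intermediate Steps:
Function('p')(S) = Add(8, Mul(-1, Pow(Add(-91, Mul(302, S)), Rational(1, 2)))) (Function('p')(S) = Add(8, Mul(-1, Pow(Add(S, Add(Mul(301, S), -91)), Rational(1, 2)))) = Add(8, Mul(-1, Pow(Add(S, Add(-91, Mul(301, S))), Rational(1, 2)))) = Add(8, Mul(-1, Pow(Add(-91, Mul(302, S)), Rational(1, 2)))))
Mul(-1, Function('p')(Mul(Function('r')(6), -739))) = Mul(-1, Add(8, Mul(-1, Pow(Add(-91, Mul(302, Mul(-4, -739))), Rational(1, 2))))) = Mul(-1, Add(8, Mul(-1, Pow(Add(-91, Mul(302, 2956)), Rational(1, 2))))) = Mul(-1, Add(8, Mul(-1, Pow(Add(-91, 892712), Rational(1, 2))))) = Mul(-1, Add(8, Mul(-1, Pow(892621, Rational(1, 2))))) = Add(-8, Pow(892621, Rational(1, 2)))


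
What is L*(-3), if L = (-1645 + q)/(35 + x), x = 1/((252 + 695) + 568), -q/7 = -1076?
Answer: -26756415/53026 ≈ -504.59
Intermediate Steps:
q = 7532 (q = -7*(-1076) = 7532)
x = 1/1515 (x = 1/(947 + 568) = 1/1515 ≈ 0.00066007)
L = 8918805/53026 (L = (-1645 + 7532)/(35 + 1/1515) = 5887/(53026/1515) = 5887*(1515/53026) = 8918805/53026 ≈ 168.20)
L*(-3) = (8918805/53026)*(-3) = -26756415/53026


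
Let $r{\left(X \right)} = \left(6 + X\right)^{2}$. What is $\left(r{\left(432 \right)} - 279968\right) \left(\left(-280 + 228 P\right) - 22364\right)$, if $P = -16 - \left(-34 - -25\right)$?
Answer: $2136125760$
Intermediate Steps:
$P = -7$ ($P = -16 - \left(-34 + 25\right) = -16 - -9 = -16 + 9 = -7$)
$\left(r{\left(432 \right)} - 279968\right) \left(\left(-280 + 228 P\right) - 22364\right) = \left(\left(6 + 432\right)^{2} - 279968\right) \left(\left(-280 + 228 \left(-7\right)\right) - 22364\right) = \left(438^{2} - 279968\right) \left(\left(-280 - 1596\right) - 22364\right) = \left(191844 - 279968\right) \left(-1876 - 22364\right) = \left(-88124\right) \left(-24240\right) = 2136125760$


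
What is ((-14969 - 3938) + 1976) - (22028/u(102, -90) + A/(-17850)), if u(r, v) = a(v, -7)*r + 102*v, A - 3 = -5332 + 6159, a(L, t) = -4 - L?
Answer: -60250759/3570 ≈ -16877.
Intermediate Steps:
A = 830 (A = 3 + (-5332 + 6159) = 3 + 827 = 830)
u(r, v) = 102*v + r*(-4 - v) (u(r, v) = (-4 - v)*r + 102*v = r*(-4 - v) + 102*v = 102*v + r*(-4 - v))
((-14969 - 3938) + 1976) - (22028/u(102, -90) + A/(-17850)) = ((-14969 - 3938) + 1976) - (22028/(102*(-90) - 1*102*(4 - 90)) + 830/(-17850)) = (-18907 + 1976) - (22028/(-9180 - 1*102*(-86)) + 830*(-1/17850)) = -16931 - (22028/(-9180 + 8772) - 83/1785) = -16931 - (22028/(-408) - 83/1785) = -16931 - (22028*(-1/408) - 83/1785) = -16931 - (-5507/102 - 83/1785) = -16931 - 1*(-192911/3570) = -16931 + 192911/3570 = -60250759/3570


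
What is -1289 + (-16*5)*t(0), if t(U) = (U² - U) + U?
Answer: -1289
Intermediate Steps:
t(U) = U²
-1289 + (-16*5)*t(0) = -1289 - 16*5*0² = -1289 - 80*0 = -1289 + 0 = -1289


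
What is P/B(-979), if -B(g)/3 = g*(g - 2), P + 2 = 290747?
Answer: -32305/320133 ≈ -0.10091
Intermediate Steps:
P = 290745 (P = -2 + 290747 = 290745)
B(g) = -3*g*(-2 + g) (B(g) = -3*g*(g - 2) = -3*g*(-2 + g))
P/B(-979) = 290745/((3*(-979)*(2 - 1*(-979)))) = 290745/((3*(-979)*(2 + 979))) = 290745/((3*(-979)*981)) = 290745/(-2881197) = 290745*(-1/2881197) = -32305/320133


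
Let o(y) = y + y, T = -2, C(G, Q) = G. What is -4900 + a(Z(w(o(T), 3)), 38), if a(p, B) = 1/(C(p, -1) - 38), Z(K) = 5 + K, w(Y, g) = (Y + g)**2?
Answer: -156801/32 ≈ -4900.0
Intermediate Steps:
o(y) = 2*y
a(p, B) = 1/(-38 + p) (a(p, B) = 1/(p - 38) = 1/(-38 + p))
-4900 + a(Z(w(o(T), 3)), 38) = -4900 + 1/(-38 + (5 + (2*(-2) + 3)**2)) = -4900 + 1/(-38 + (5 + (-4 + 3)**2)) = -4900 + 1/(-38 + (5 + (-1)**2)) = -4900 + 1/(-38 + (5 + 1)) = -4900 + 1/(-38 + 6) = -4900 + 1/(-32) = -4900 - 1/32 = -156801/32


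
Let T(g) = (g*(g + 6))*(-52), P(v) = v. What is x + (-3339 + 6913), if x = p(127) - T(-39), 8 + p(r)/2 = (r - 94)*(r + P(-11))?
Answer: 78138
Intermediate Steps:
p(r) = -16 + 2*(-94 + r)*(-11 + r) (p(r) = -16 + 2*((r - 94)*(r - 11)) = -16 + 2*((-94 + r)*(-11 + r)) = -16 + 2*(-94 + r)*(-11 + r))
T(g) = -52*g*(6 + g) (T(g) = (g*(6 + g))*(-52) = -52*g*(6 + g))
x = 74564 (x = (2052 - 210*127 + 2*127²) - (-52)*(-39)*(6 - 39) = (2052 - 26670 + 2*16129) - (-52)*(-39)*(-33) = (2052 - 26670 + 32258) - 1*(-66924) = 7640 + 66924 = 74564)
x + (-3339 + 6913) = 74564 + (-3339 + 6913) = 74564 + 3574 = 78138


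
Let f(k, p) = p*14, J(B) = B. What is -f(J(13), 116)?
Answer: -1624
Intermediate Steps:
f(k, p) = 14*p
-f(J(13), 116) = -14*116 = -1*1624 = -1624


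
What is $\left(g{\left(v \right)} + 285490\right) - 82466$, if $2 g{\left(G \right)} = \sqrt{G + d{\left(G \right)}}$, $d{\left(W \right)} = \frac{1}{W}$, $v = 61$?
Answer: $203024 + \frac{\sqrt{227042}}{122} \approx 2.0303 \cdot 10^{5}$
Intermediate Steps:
$g{\left(G \right)} = \frac{\sqrt{G + \frac{1}{G}}}{2}$
$\left(g{\left(v \right)} + 285490\right) - 82466 = \left(\frac{\sqrt{61 + \frac{1}{61}}}{2} + 285490\right) - 82466 = \left(\frac{\sqrt{\frac{3722}{61}}}{2} + 285490\right) - 82466 = \left(\frac{\frac{1}{61} \sqrt{227042}}{2} + 285490\right) - 82466 = \left(\frac{\sqrt{227042}}{122} + 285490\right) - 82466 = \left(285490 + \frac{\sqrt{227042}}{122}\right) - 82466 = 203024 + \frac{\sqrt{227042}}{122}$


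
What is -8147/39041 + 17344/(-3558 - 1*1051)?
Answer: -714676627/179939969 ≈ -3.9717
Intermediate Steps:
-8147/39041 + 17344/(-3558 - 1*1051) = -8147*1/39041 + 17344/(-3558 - 1051) = -8147/39041 + 17344/(-4609) = -8147/39041 + 17344*(-1/4609) = -8147/39041 - 17344/4609 = -714676627/179939969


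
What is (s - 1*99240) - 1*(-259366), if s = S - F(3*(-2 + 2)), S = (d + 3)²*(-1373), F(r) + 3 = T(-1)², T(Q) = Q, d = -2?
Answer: 158755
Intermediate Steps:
F(r) = -2 (F(r) = -3 + (-1)² = -3 + 1 = -2)
S = -1373 (S = (-2 + 3)²*(-1373) = 1²*(-1373) = 1*(-1373) = -1373)
s = -1371 (s = -1373 - 1*(-2) = -1373 + 2 = -1371)
(s - 1*99240) - 1*(-259366) = (-1371 - 1*99240) - 1*(-259366) = (-1371 - 99240) + 259366 = -100611 + 259366 = 158755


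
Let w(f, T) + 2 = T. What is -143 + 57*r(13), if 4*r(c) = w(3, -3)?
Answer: -857/4 ≈ -214.25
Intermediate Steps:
w(f, T) = -2 + T
r(c) = -5/4 (r(c) = (-2 - 3)/4 = (¼)*(-5) = -5/4)
-143 + 57*r(13) = -143 + 57*(-5/4) = -143 - 285/4 = -857/4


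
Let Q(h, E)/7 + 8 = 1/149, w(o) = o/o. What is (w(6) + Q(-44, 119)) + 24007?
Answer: 3568855/149 ≈ 23952.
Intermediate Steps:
w(o) = 1
Q(h, E) = -8337/149 (Q(h, E) = -56 + 7/149 = -8337/149)
(w(6) + Q(-44, 119)) + 24007 = (1 - 8337/149) + 24007 = -8188/149 + 24007 = 3568855/149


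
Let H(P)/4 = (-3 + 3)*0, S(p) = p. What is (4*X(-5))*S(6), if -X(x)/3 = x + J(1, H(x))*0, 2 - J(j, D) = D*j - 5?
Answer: 360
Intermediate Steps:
H(P) = 0 (H(P) = 4*((-3 + 3)*0) = 4*(0*0) = 4*0 = 0)
J(j, D) = 7 - D*j (J(j, D) = 2 - (D*j - 5) = 2 - (-5 + D*j) = 2 + (5 - D*j) = 7 - D*j)
X(x) = -3*x (X(x) = -3*(x + (7 - 1*0*1)*0) = -3*(x + (7 + 0)*0) = -3*(x + 7*0) = -3*(x + 0) = -3*x)
(4*X(-5))*S(6) = (4*(-3*(-5)))*6 = (4*15)*6 = 60*6 = 360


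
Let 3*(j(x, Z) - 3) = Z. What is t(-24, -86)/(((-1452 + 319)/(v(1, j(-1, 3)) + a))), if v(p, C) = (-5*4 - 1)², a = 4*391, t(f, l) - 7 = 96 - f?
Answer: -254635/1133 ≈ -224.74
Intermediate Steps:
t(f, l) = 103 - f (t(f, l) = 7 + (96 - f) = 103 - f)
j(x, Z) = 3 + Z/3
a = 1564
v(p, C) = 441 (v(p, C) = (-20 - 1)² = (-21)² = 441)
t(-24, -86)/(((-1452 + 319)/(v(1, j(-1, 3)) + a))) = (103 - 1*(-24))/(((-1452 + 319)/(441 + 1564))) = (103 + 24)/((-1133/2005)) = 127/((-1133*1/2005)) = 127/(-1133/2005) = 127*(-2005/1133) = -254635/1133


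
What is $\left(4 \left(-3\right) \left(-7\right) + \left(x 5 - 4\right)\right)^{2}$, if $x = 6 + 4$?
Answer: $16900$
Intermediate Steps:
$x = 10$
$\left(4 \left(-3\right) \left(-7\right) + \left(x 5 - 4\right)\right)^{2} = \left(4 \left(-3\right) \left(-7\right) + \left(10 \cdot 5 - 4\right)\right)^{2} = \left(\left(-12\right) \left(-7\right) + \left(50 - 4\right)\right)^{2} = \left(84 + 46\right)^{2} = 130^{2} = 16900$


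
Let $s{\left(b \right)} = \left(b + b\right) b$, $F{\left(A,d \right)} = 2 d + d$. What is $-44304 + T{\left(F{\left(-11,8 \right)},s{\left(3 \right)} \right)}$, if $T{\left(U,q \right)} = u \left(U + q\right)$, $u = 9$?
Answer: $-43926$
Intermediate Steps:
$F{\left(A,d \right)} = 3 d$
$s{\left(b \right)} = 2 b^{2}$ ($s{\left(b \right)} = 2 b b = 2 b^{2}$)
$T{\left(U,q \right)} = 9 U + 9 q$ ($T{\left(U,q \right)} = 9 \left(U + q\right) = 9 U + 9 q$)
$-44304 + T{\left(F{\left(-11,8 \right)},s{\left(3 \right)} \right)} = -44304 + \left(9 \cdot 3 \cdot 8 + 9 \cdot 2 \cdot 3^{2}\right) = -44304 + \left(9 \cdot 24 + 9 \cdot 2 \cdot 9\right) = -44304 + \left(216 + 9 \cdot 18\right) = -44304 + \left(216 + 162\right) = -44304 + 378 = -43926$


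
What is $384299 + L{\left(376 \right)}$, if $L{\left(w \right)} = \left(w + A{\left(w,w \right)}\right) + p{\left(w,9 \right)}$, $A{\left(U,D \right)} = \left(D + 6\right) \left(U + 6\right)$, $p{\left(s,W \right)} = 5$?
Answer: $530604$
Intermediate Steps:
$A{\left(U,D \right)} = \left(6 + D\right) \left(6 + U\right)$
$L{\left(w \right)} = 41 + w^{2} + 13 w$ ($L{\left(w \right)} = \left(w + \left(36 + 6 w + 6 w + w w\right)\right) + 5 = \left(w + \left(36 + 6 w + 6 w + w^{2}\right)\right) + 5 = \left(w + \left(36 + w^{2} + 12 w\right)\right) + 5 = \left(36 + w^{2} + 13 w\right) + 5 = 41 + w^{2} + 13 w$)
$384299 + L{\left(376 \right)} = 384299 + \left(41 + 376^{2} + 13 \cdot 376\right) = 384299 + \left(41 + 141376 + 4888\right) = 384299 + 146305 = 530604$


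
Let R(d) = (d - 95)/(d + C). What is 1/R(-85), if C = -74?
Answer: 53/60 ≈ 0.88333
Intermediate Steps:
R(d) = (-95 + d)/(-74 + d) (R(d) = (d - 95)/(d - 74) = (-95 + d)/(-74 + d))
1/R(-85) = 1/((-95 - 85)/(-74 - 85)) = 1/(-180/(-159)) = 1/(-1/159*(-180)) = 1/(60/53) = 53/60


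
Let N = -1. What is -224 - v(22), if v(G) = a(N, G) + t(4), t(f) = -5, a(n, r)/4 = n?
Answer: -215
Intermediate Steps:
a(n, r) = 4*n
v(G) = -9 (v(G) = 4*(-1) - 5 = -4 - 5 = -9)
-224 - v(22) = -224 - 1*(-9) = -224 + 9 = -215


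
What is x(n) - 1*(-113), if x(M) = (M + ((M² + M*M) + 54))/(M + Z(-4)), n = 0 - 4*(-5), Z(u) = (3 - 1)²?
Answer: 1793/12 ≈ 149.42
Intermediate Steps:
Z(u) = 4 (Z(u) = 2² = 4)
n = 20 (n = 0 + 20 = 20)
x(M) = (54 + M + 2*M²)/(4 + M) (x(M) = (M + ((M² + M*M) + 54))/(M + 4) = (M + ((M² + M²) + 54))/(4 + M) = (M + (2*M² + 54))/(4 + M) = (M + (54 + 2*M²))/(4 + M) = (54 + M + 2*M²)/(4 + M))
x(n) - 1*(-113) = (54 + 20 + 2*20²)/(4 + 20) - 1*(-113) = (54 + 20 + 2*400)/24 + 113 = (54 + 20 + 800)/24 + 113 = (1/24)*874 + 113 = 437/12 + 113 = 1793/12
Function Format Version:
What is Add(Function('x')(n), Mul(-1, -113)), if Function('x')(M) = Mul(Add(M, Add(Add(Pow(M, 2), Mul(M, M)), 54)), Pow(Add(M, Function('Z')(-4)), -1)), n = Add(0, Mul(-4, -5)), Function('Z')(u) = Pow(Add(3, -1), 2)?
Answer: Rational(1793, 12) ≈ 149.42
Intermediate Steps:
Function('Z')(u) = 4 (Function('Z')(u) = Pow(2, 2) = 4)
n = 20 (n = Add(0, 20) = 20)
Function('x')(M) = Mul(Pow(Add(4, M), -1), Add(54, M, Mul(2, Pow(M, 2)))) (Function('x')(M) = Mul(Add(M, Add(Add(Pow(M, 2), Mul(M, M)), 54)), Pow(Add(M, 4), -1)) = Mul(Add(M, Add(Add(Pow(M, 2), Pow(M, 2)), 54)), Pow(Add(4, M), -1)) = Mul(Add(M, Add(Mul(2, Pow(M, 2)), 54)), Pow(Add(4, M), -1)) = Mul(Add(M, Add(54, Mul(2, Pow(M, 2)))), Pow(Add(4, M), -1)) = Mul(Add(54, M, Mul(2, Pow(M, 2))), Pow(Add(4, M), -1)) = Mul(Pow(Add(4, M), -1), Add(54, M, Mul(2, Pow(M, 2)))))
Add(Function('x')(n), Mul(-1, -113)) = Add(Mul(Pow(Add(4, 20), -1), Add(54, 20, Mul(2, Pow(20, 2)))), Mul(-1, -113)) = Add(Mul(Pow(24, -1), Add(54, 20, Mul(2, 400))), 113) = Add(Mul(Rational(1, 24), Add(54, 20, 800)), 113) = Add(Mul(Rational(1, 24), 874), 113) = Add(Rational(437, 12), 113) = Rational(1793, 12)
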